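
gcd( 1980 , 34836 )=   12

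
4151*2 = 8302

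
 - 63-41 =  - 104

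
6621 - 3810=2811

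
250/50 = 5 = 5.00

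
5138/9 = 5138/9 = 570.89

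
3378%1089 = 111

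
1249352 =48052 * 26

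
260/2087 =260/2087 =0.12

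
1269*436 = 553284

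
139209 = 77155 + 62054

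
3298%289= 119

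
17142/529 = 17142/529 = 32.40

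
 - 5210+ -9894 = -15104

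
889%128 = 121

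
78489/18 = 8721/2 = 4360.50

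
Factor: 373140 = 2^2*3^3*5^1*691^1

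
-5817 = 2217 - 8034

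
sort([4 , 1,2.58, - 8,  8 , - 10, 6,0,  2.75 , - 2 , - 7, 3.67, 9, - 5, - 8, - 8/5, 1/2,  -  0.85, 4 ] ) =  [  -  10, - 8, - 8, - 7,-5, - 2, - 8/5,- 0.85,0,  1/2, 1,  2.58,2.75, 3.67, 4, 4, 6, 8,9 ] 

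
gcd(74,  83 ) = 1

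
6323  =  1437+4886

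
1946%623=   77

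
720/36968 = 90/4621 = 0.02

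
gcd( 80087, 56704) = 1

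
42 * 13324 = 559608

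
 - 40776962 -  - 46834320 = 6057358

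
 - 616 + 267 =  - 349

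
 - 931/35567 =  - 133/5081 =- 0.03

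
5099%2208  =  683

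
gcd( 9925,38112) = 397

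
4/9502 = 2/4751 =0.00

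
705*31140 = 21953700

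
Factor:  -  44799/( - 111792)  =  2^ (-4)*17^( - 1)*109^1 = 109/272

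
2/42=1/21 = 0.05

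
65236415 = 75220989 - 9984574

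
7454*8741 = 65155414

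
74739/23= 3249+12/23=3249.52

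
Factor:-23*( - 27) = 3^3*23^1 = 621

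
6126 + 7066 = 13192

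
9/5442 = 3/1814 =0.00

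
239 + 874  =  1113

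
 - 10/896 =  - 1 + 443/448  =  - 0.01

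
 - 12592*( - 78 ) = 982176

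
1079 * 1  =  1079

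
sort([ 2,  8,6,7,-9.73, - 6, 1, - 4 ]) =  [ - 9.73 , -6,  -  4,1,2,  6,7,8]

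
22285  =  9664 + 12621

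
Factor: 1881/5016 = 3/8 = 2^( - 3 )*3^1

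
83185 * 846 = 70374510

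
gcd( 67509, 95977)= 1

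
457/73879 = 457/73879=0.01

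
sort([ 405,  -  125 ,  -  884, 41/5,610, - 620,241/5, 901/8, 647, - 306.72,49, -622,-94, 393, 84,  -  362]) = [ - 884,  -  622,  -  620 ,  -  362 ,-306.72,-125, - 94, 41/5,241/5, 49 , 84, 901/8 , 393, 405, 610,647] 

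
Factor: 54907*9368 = 2^3*1171^1*54907^1 = 514368776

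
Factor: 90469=90469^1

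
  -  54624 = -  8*6828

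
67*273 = 18291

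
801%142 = 91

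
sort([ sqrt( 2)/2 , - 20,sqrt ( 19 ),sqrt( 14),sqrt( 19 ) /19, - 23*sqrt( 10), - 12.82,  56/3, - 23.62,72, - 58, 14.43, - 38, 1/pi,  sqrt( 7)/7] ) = [ - 23*sqrt (10 ) ,-58,-38,-23.62, - 20, - 12.82 , sqrt( 19 ) /19, 1/pi,sqrt(7)/7, sqrt(2 ) /2,sqrt( 14), sqrt(19), 14.43, 56/3,72]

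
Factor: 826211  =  826211^1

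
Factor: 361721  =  23^1*15727^1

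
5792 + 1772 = 7564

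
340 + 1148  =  1488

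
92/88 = 1 + 1/22 = 1.05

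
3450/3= 1150 = 1150.00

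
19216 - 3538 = 15678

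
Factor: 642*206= 2^2*3^1*103^1*107^1 = 132252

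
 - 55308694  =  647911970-703220664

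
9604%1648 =1364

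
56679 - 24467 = 32212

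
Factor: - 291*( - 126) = 36666  =  2^1*3^3*7^1*97^1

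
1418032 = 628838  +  789194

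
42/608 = 21/304 = 0.07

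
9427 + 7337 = 16764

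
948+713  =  1661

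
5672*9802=55596944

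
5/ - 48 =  - 5/48 = - 0.10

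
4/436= 1/109 =0.01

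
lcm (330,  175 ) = 11550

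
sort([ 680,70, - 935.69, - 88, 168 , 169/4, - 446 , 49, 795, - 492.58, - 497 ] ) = [ - 935.69,-497, - 492.58, - 446,  -  88, 169/4, 49, 70,168, 680,795] 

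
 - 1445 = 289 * ( - 5) 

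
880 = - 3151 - - 4031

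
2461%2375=86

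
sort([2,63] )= [ 2,63]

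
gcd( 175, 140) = 35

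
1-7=-6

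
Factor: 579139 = 11^1*17^1*19^1*163^1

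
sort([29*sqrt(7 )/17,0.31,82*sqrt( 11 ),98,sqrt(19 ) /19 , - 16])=[ - 16,sqrt( 19 )/19,0.31,29*sqrt(7 ) /17 , 98,82*sqrt(11 )]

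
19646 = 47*418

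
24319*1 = 24319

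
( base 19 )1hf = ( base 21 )1C6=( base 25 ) 12o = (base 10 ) 699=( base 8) 1273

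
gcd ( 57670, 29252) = 2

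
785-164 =621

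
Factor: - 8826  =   - 2^1 * 3^1*1471^1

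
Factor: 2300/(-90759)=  - 2^2 *3^( - 1 )*5^2*23^1*30253^ ( - 1 ) 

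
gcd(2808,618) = 6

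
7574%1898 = 1880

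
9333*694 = 6477102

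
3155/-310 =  - 11 + 51/62= - 10.18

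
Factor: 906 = 2^1*3^1*151^1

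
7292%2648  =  1996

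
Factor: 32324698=2^1*7^1*2308907^1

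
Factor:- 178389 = -3^3 * 6607^1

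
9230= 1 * 9230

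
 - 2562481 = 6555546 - 9118027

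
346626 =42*8253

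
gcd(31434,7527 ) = 39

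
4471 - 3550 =921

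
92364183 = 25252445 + 67111738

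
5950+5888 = 11838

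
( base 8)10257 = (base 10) 4271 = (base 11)3233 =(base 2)1000010101111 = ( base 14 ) 17b1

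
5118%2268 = 582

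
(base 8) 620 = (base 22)i4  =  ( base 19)121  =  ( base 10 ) 400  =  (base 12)294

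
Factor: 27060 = 2^2*3^1*5^1*11^1*41^1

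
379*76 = 28804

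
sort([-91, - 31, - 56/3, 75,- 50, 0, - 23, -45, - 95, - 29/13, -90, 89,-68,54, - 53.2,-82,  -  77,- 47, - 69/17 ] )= [  -  95,- 91, - 90,-82, - 77, - 68 , - 53.2, - 50, - 47,-45, - 31, - 23, - 56/3, - 69/17, - 29/13, 0 , 54, 75, 89]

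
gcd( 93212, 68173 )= 7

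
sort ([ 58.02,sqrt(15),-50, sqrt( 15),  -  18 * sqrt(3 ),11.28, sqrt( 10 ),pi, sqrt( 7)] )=[ - 50,-18 * sqrt( 3), sqrt(7) , pi , sqrt( 10), sqrt (15), sqrt(15),11.28 , 58.02] 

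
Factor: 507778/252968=2^( - 2)*103^( - 1)* 827^1 = 827/412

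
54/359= 54/359= 0.15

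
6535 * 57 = 372495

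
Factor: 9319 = 9319^1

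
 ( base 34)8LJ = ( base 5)304411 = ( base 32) 9nt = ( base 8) 23375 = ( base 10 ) 9981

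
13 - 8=5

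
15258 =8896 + 6362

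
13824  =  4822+9002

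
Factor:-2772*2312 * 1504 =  - 2^10*3^2*7^1*11^1 * 17^2 *47^1 = - 9638931456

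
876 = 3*292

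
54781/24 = 2282+ 13/24=2282.54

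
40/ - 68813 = -1 + 68773/68813 = -0.00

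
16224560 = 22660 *716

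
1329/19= 69 + 18/19 = 69.95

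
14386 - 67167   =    -  52781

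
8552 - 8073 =479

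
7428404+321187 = 7749591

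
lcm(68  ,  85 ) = 340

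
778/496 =1+141/248  =  1.57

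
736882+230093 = 966975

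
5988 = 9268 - 3280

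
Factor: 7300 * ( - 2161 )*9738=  - 2^3*3^2 * 5^2*73^1*541^1*2161^1 =- 153619871400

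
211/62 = 3+25/62 = 3.40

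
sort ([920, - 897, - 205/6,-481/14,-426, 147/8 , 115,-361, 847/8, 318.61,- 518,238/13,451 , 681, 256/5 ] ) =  [-897,-518,  -  426,  -  361,  -  481/14,  -  205/6,238/13, 147/8, 256/5,847/8,  115,318.61, 451, 681, 920 ] 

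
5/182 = 5/182 = 0.03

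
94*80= 7520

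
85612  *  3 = 256836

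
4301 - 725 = 3576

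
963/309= 321/103 = 3.12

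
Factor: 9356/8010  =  2^1*3^ (-2 )*5^( - 1 ) *89^( - 1 )*2339^1 =4678/4005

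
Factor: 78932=2^2 * 7^1* 2819^1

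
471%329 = 142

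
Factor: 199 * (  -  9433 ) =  - 199^1*9433^1 = - 1877167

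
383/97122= 383/97122 = 0.00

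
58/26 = 2  +  3/13 =2.23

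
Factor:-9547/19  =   - 19^( - 1 )* 9547^1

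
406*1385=562310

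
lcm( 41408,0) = 0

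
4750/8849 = 4750/8849 = 0.54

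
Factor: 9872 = 2^4*617^1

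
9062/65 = 139 + 27/65= 139.42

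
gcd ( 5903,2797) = 1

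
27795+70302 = 98097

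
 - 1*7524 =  - 7524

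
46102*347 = 15997394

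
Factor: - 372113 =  - 7^1*17^1*53^1* 59^1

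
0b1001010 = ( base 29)2G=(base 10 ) 74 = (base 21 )3b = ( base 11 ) 68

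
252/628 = 63/157= 0.40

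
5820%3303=2517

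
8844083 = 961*9203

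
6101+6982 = 13083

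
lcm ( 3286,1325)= 82150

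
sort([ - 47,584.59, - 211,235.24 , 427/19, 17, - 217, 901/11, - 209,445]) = [ - 217, - 211, - 209 , - 47, 17, 427/19 , 901/11,235.24,445, 584.59]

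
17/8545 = 17/8545 =0.00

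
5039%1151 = 435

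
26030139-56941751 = -30911612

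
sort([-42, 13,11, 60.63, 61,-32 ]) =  [- 42, - 32, 11, 13, 60.63, 61]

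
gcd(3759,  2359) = 7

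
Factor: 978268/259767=2^2* 3^( - 5)*1069^( - 1 )*244567^1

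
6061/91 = 6061/91 = 66.60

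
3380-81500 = - 78120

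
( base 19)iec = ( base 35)5il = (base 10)6776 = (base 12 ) 3B08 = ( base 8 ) 15170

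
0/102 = 0= 0.00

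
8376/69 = 2792/23 = 121.39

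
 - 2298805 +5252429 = 2953624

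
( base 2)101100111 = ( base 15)18e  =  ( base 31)BI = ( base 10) 359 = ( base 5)2414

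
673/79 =673/79=8.52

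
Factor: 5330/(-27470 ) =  - 13^1 * 67^ (-1 ) = - 13/67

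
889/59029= 889/59029 = 0.02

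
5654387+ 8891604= 14545991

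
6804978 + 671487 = 7476465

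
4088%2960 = 1128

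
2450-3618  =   - 1168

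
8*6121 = 48968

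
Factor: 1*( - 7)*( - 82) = 2^1*7^1*41^1 = 574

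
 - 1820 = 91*( - 20) 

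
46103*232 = 10695896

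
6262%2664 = 934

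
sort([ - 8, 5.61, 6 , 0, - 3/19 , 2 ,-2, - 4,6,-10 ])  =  [ - 10,-8, - 4, - 2, - 3/19,0, 2, 5.61 , 6  ,  6 ] 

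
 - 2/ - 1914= 1/957=0.00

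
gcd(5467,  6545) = 77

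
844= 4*211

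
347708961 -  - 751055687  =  1098764648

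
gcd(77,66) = 11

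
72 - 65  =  7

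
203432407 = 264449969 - 61017562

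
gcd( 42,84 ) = 42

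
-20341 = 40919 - 61260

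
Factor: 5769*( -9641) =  - 3^2*31^1 * 311^1*641^1=- 55618929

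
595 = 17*35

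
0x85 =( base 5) 1013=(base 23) 5I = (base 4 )2011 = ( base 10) 133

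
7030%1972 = 1114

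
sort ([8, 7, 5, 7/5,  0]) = [ 0, 7/5 , 5, 7,8]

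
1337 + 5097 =6434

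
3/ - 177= - 1/59 = -0.02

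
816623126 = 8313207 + 808309919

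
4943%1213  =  91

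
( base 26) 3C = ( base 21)46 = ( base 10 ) 90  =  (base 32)2q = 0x5A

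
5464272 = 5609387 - 145115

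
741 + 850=1591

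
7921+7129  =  15050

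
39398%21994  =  17404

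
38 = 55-17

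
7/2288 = 7/2288= 0.00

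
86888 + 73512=160400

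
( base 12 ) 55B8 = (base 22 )jdi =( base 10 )9500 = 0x251C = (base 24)gbk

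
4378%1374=256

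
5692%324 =184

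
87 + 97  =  184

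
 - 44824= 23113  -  67937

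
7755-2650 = 5105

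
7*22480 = 157360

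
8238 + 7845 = 16083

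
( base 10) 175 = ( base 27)6d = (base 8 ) 257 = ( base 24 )77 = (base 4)2233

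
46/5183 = 46/5183 = 0.01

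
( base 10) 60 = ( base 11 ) 55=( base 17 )39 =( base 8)74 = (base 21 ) 2i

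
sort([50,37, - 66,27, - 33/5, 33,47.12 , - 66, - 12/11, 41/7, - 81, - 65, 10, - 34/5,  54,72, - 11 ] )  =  [-81,  -  66, - 66, - 65,-11, - 34/5, - 33/5, - 12/11, 41/7,10,27,33 , 37 , 47.12,50, 54,72]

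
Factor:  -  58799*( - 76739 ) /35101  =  4512176461/35101 = 11^( - 1) * 13^2* 3191^( - 1 ) * 4523^1*5903^1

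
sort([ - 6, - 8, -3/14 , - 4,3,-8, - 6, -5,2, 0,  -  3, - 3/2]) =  [ - 8, - 8, - 6, - 6, - 5, - 4, - 3,- 3/2,-3/14, 0,  2 , 3]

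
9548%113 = 56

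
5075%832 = 83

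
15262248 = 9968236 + 5294012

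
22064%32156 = 22064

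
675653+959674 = 1635327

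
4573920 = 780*5864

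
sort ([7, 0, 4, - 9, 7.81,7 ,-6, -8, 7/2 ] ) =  [ - 9, - 8, - 6,0, 7/2 , 4, 7, 7, 7.81 ]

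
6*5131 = 30786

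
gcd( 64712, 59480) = 8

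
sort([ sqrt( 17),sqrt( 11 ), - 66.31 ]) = [ - 66.31,sqrt( 11),sqrt( 17) ]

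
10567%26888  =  10567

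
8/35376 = 1/4422= 0.00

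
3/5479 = 3/5479 = 0.00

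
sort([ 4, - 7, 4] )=[ - 7,4,4] 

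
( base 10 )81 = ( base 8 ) 121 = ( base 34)2D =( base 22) 3F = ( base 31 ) 2J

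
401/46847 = 401/46847 = 0.01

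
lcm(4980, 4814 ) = 144420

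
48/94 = 24/47 = 0.51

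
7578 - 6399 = 1179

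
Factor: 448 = 2^6*7^1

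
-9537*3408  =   - 32502096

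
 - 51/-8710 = 51/8710 = 0.01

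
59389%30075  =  29314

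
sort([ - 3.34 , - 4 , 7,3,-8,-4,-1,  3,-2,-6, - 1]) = [-8, - 6 , - 4, - 4, - 3.34,-2, - 1, - 1,3,3,7] 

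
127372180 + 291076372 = 418448552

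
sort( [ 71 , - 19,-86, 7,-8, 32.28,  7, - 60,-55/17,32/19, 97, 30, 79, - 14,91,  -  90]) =[ - 90, - 86, -60, - 19, - 14, - 8, - 55/17, 32/19, 7, 7, 30,32.28, 71, 79,91,  97]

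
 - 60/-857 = 60/857 = 0.07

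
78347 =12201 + 66146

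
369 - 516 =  - 147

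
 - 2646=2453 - 5099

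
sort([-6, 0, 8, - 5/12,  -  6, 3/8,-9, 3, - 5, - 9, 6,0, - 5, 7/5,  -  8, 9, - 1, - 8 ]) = [ - 9,  -  9 , - 8, - 8, - 6, - 6, - 5, - 5, - 1, - 5/12,  0, 0, 3/8, 7/5,  3,6, 8, 9] 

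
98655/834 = 32885/278=118.29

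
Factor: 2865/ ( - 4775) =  - 3/5 = - 3^1*5^( - 1) 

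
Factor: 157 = 157^1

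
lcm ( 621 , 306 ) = 21114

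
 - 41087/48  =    -  41087/48 = -855.98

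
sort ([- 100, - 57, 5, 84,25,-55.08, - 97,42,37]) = [ - 100, -97, - 57, - 55.08, 5, 25,37, 42, 84]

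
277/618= 277/618 =0.45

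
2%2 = 0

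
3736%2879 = 857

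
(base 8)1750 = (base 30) 13a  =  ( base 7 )2626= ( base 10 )1000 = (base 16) 3e8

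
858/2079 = 26/63 = 0.41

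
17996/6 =2999+1/3 = 2999.33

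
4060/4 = 1015 = 1015.00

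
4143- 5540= - 1397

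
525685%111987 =77737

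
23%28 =23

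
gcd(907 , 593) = 1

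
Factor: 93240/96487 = 2^3*3^2*5^1*7^1*37^1*96487^(- 1)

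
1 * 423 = 423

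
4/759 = 4/759 = 0.01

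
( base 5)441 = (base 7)232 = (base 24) 51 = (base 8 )171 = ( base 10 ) 121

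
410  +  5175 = 5585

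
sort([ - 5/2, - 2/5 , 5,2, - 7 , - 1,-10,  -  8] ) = [ - 10, - 8,- 7, - 5/2, - 1, - 2/5, 2, 5]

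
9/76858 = 9/76858 = 0.00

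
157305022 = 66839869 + 90465153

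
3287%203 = 39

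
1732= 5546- 3814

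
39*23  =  897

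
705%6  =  3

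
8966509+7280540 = 16247049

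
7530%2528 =2474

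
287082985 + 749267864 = 1036350849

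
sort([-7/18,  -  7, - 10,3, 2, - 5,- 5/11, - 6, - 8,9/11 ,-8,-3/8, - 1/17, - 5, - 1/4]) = [ - 10, - 8, - 8,  -  7,  -  6,  -  5,  -  5, - 5/11, - 7/18,-3/8, - 1/4,  -  1/17, 9/11,2, 3] 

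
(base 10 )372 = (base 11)309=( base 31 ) c0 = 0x174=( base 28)D8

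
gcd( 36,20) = 4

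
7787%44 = 43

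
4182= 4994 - 812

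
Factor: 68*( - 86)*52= - 304096 = - 2^5*13^1*17^1*43^1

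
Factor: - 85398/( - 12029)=2^1 * 3^1*23^(-1)*43^1*331^1*523^( - 1 ) 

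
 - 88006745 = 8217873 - 96224618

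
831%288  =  255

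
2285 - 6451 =  -  4166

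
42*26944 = 1131648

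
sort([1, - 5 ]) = [ - 5,1]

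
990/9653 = 990/9653 = 0.10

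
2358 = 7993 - 5635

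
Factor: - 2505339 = - 3^2*29^2*331^1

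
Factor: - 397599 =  - 3^1*132533^1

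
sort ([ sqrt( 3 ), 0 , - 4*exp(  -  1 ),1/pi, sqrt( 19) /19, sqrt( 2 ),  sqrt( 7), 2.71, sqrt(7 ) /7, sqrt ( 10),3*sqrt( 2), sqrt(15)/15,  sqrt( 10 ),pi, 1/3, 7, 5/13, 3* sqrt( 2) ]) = [ - 4*exp ( - 1), 0 , sqrt( 19)/19,sqrt (15)/15,1/pi, 1/3, sqrt( 7 ) /7, 5/13, sqrt( 2),sqrt ( 3 ), sqrt (7),  2.71, pi,sqrt(10), sqrt(10 ), 3*sqrt( 2 ),3*sqrt( 2), 7 ]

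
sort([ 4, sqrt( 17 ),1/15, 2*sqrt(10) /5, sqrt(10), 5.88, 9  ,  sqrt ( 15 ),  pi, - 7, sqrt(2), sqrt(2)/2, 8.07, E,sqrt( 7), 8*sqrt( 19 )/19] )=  [ - 7, 1/15,sqrt( 2)/2,2*sqrt( 10)/5, sqrt(2 ), 8*sqrt ( 19)/19, sqrt ( 7), E, pi, sqrt(10), sqrt(15),4, sqrt(17), 5.88, 8.07, 9]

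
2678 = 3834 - 1156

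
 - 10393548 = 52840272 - 63233820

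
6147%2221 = 1705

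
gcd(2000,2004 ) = 4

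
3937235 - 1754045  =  2183190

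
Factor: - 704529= - 3^2*7^1*53^1*211^1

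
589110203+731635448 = 1320745651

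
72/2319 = 24/773=0.03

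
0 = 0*4302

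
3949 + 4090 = 8039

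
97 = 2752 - 2655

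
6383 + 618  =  7001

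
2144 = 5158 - 3014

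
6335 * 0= 0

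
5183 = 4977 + 206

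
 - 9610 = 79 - 9689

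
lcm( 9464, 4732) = 9464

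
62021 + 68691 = 130712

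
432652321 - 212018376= 220633945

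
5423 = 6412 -989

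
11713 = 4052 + 7661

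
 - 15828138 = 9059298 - 24887436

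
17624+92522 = 110146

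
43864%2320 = 2104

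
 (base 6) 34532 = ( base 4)1031120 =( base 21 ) b4h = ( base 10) 4952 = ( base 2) 1001101011000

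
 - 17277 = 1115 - 18392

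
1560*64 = 99840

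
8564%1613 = 499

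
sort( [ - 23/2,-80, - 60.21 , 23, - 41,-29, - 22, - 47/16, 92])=[ - 80, - 60.21, - 41, - 29, - 22 ,- 23/2 , - 47/16,23,92 ] 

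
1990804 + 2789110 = 4779914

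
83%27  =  2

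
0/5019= 0=0.00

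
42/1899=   14/633 = 0.02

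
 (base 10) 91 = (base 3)10101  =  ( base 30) 31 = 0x5B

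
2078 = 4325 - 2247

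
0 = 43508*0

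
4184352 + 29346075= 33530427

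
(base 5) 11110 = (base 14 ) 3da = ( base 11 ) 64A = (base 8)1414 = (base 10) 780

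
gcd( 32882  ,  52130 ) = 802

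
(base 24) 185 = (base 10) 773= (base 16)305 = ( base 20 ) 1id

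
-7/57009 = -7/57009 = -0.00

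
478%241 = 237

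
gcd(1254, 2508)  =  1254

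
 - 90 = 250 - 340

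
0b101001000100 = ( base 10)2628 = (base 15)ba3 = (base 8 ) 5104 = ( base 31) 2MO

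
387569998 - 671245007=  - 283675009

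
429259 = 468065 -38806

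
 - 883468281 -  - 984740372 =101272091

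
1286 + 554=1840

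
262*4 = 1048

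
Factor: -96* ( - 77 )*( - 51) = -376992 = -2^5*3^2* 7^1*11^1 * 17^1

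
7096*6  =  42576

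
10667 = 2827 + 7840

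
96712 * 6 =580272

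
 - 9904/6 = - 1651 + 1/3 = -1650.67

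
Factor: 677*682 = 461714   =  2^1*11^1 *31^1*677^1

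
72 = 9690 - 9618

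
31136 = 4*7784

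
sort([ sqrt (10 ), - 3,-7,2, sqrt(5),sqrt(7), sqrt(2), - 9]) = [-9,- 7 , - 3,sqrt (2), 2,sqrt( 5 ), sqrt(7 ),  sqrt(10 ) ] 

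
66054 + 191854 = 257908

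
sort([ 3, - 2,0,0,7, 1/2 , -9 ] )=[  -  9, - 2, 0,0,1/2 , 3,7]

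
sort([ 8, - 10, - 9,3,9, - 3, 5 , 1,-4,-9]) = [ - 10, - 9, - 9, -4,  -  3, 1,  3,5,8, 9 ]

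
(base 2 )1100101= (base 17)5g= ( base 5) 401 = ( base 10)101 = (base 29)3e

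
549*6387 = 3506463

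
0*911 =0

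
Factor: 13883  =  13883^1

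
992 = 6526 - 5534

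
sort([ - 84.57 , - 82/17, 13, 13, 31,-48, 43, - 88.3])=[ - 88.3, - 84.57, -48, - 82/17,  13,  13 , 31,  43]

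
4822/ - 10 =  - 483 + 4/5  =  - 482.20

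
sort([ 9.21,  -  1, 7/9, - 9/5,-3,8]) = [ - 3,-9/5,  -  1  ,  7/9, 8,  9.21]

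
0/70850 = 0 = 0.00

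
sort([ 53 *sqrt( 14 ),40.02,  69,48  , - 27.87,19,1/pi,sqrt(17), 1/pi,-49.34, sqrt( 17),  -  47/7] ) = [ - 49.34, - 27.87, - 47/7,1/pi,1/pi,  sqrt(17),sqrt(17), 19,40.02, 48, 69,53 * sqrt( 14 )] 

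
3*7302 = 21906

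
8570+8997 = 17567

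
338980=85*3988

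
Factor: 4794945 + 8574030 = 3^1*5^2*397^1*449^1 = 13368975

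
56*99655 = 5580680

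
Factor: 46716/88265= 2^2*3^1*5^( - 1 )*17^1*127^( - 1)*139^( - 1)*229^1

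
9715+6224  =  15939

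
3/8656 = 3/8656 = 0.00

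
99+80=179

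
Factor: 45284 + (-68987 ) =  - 3^1*7901^1 = - 23703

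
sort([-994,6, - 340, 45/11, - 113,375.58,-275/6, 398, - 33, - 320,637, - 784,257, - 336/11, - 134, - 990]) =[ - 994, - 990,-784, - 340, - 320, - 134, - 113, - 275/6, - 33 , - 336/11,45/11,6,257, 375.58,398, 637]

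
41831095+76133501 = 117964596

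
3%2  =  1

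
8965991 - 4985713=3980278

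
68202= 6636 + 61566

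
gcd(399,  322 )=7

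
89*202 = 17978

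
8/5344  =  1/668 = 0.00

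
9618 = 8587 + 1031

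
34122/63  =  11374/21 = 541.62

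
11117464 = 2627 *4232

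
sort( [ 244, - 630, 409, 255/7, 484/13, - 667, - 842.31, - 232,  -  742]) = [ - 842.31, - 742 , - 667,  -  630 ,-232  ,  255/7  ,  484/13, 244 , 409 ] 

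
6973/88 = 6973/88  =  79.24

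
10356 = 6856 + 3500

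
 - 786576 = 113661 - 900237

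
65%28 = 9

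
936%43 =33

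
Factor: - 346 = -2^1*173^1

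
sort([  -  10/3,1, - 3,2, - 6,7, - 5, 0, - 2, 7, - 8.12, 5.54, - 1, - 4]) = [-8.12, - 6, - 5, - 4 , - 10/3, - 3, - 2, - 1,0, 1 , 2,5.54, 7,  7 ] 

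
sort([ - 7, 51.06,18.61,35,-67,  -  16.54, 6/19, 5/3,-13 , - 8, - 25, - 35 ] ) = [ -67, -35, -25,-16.54,-13, -8, - 7,6/19, 5/3,18.61,35,51.06] 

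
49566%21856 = 5854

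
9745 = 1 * 9745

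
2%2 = 0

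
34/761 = 34/761 = 0.04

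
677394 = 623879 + 53515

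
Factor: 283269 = 3^1*7^2*41^1*47^1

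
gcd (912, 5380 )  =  4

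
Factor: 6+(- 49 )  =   - 43^1 = - 43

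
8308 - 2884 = 5424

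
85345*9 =768105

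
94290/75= 6286/5= 1257.20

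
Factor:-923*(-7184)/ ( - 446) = -2^3*13^1*71^1*223^( - 1 )*449^1 = -3315416/223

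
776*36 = 27936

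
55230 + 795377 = 850607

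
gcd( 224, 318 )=2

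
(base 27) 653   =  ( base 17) FA7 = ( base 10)4512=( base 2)1000110100000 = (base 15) 150C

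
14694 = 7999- - 6695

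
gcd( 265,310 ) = 5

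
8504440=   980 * 8678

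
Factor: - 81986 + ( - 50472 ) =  - 132458 = -2^1*103^1*643^1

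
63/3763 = 63/3763  =  0.02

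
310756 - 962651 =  - 651895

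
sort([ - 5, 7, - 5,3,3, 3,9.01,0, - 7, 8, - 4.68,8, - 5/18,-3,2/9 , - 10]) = [ - 10, - 7 , - 5, - 5, - 4.68, - 3,- 5/18 , 0,2/9,3,3,3, 7,8, 8,  9.01]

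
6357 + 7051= 13408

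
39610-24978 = 14632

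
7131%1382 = 221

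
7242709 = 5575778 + 1666931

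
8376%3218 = 1940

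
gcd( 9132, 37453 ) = 1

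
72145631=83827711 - 11682080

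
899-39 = 860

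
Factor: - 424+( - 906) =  - 1330 = - 2^1*5^1 * 7^1*19^1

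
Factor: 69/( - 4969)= -3^1*23^1*4969^( - 1)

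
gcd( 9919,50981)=7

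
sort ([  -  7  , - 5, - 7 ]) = [ - 7, - 7, - 5]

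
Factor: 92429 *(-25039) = - 7^3*17^1*73^1 * 5437^1  =  - 2314329731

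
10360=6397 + 3963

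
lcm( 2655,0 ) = 0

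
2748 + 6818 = 9566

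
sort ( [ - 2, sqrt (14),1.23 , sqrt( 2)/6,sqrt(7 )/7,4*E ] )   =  [- 2, sqrt(2)/6,sqrt(7 )/7,1.23,sqrt( 14),4*E ] 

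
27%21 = 6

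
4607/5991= 4607/5991 = 0.77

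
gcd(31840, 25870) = 1990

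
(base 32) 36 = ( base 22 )4E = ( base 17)60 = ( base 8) 146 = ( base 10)102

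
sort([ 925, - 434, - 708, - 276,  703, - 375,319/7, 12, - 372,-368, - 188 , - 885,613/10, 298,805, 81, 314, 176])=[ - 885  , - 708, - 434 , - 375, - 372,-368, - 276, - 188, 12,319/7,  613/10, 81,176, 298,  314, 703,805,925]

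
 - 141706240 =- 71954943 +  - 69751297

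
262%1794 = 262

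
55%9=1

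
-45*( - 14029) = 631305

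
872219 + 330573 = 1202792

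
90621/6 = 30207/2  =  15103.50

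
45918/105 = 15306/35 = 437.31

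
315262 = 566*557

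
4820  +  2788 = 7608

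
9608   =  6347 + 3261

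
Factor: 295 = 5^1*59^1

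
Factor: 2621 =2621^1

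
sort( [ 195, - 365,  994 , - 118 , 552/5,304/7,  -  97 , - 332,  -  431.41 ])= [-431.41, - 365, - 332, - 118, - 97, 304/7,552/5, 195, 994]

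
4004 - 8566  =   - 4562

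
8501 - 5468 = 3033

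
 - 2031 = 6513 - 8544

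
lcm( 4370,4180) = 96140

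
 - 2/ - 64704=1/32352 = 0.00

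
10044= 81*124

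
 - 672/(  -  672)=1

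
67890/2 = 33945= 33945.00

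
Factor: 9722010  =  2^1*3^1*5^1*324067^1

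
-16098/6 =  - 2683 = -2683.00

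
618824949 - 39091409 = 579733540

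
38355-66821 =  - 28466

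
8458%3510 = 1438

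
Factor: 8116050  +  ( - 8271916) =- 2^1 * 77933^1 = - 155866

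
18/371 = 18/371 =0.05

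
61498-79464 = -17966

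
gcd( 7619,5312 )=1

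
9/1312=9/1312 =0.01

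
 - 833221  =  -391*2131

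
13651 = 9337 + 4314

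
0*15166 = 0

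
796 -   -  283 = 1079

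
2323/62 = 2323/62 =37.47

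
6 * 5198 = 31188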